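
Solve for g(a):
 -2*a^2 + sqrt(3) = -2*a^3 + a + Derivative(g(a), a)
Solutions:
 g(a) = C1 + a^4/2 - 2*a^3/3 - a^2/2 + sqrt(3)*a


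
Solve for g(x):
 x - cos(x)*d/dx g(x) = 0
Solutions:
 g(x) = C1 + Integral(x/cos(x), x)


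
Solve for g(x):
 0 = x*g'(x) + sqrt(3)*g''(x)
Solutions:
 g(x) = C1 + C2*erf(sqrt(2)*3^(3/4)*x/6)


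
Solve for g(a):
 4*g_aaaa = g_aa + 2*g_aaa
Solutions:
 g(a) = C1 + C2*a + C3*exp(a*(1 - sqrt(5))/4) + C4*exp(a*(1 + sqrt(5))/4)


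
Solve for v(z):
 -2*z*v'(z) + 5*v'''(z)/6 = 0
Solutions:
 v(z) = C1 + Integral(C2*airyai(12^(1/3)*5^(2/3)*z/5) + C3*airybi(12^(1/3)*5^(2/3)*z/5), z)


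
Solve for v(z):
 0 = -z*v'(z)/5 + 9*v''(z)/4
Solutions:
 v(z) = C1 + C2*erfi(sqrt(10)*z/15)


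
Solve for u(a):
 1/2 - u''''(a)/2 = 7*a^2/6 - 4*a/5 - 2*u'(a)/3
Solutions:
 u(a) = C1 + C4*exp(6^(2/3)*a/3) + 7*a^3/12 - 3*a^2/5 - 3*a/4 + (C2*sin(2^(2/3)*3^(1/6)*a/2) + C3*cos(2^(2/3)*3^(1/6)*a/2))*exp(-6^(2/3)*a/6)


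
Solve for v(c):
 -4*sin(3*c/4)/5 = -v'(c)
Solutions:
 v(c) = C1 - 16*cos(3*c/4)/15


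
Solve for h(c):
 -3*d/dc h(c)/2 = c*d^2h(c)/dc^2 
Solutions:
 h(c) = C1 + C2/sqrt(c)


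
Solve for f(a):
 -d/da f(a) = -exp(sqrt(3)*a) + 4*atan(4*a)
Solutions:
 f(a) = C1 - 4*a*atan(4*a) + sqrt(3)*exp(sqrt(3)*a)/3 + log(16*a^2 + 1)/2


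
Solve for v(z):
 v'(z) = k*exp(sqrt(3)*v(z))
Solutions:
 v(z) = sqrt(3)*(2*log(-1/(C1 + k*z)) - log(3))/6


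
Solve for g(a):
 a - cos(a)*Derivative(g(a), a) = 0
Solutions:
 g(a) = C1 + Integral(a/cos(a), a)


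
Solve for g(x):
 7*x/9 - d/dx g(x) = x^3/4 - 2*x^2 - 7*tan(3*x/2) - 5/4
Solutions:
 g(x) = C1 - x^4/16 + 2*x^3/3 + 7*x^2/18 + 5*x/4 - 14*log(cos(3*x/2))/3


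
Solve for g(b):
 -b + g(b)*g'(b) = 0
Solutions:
 g(b) = -sqrt(C1 + b^2)
 g(b) = sqrt(C1 + b^2)


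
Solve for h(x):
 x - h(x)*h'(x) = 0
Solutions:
 h(x) = -sqrt(C1 + x^2)
 h(x) = sqrt(C1 + x^2)


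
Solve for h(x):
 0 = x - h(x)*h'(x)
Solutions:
 h(x) = -sqrt(C1 + x^2)
 h(x) = sqrt(C1 + x^2)


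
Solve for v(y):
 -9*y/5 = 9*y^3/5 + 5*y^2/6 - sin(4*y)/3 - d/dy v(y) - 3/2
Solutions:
 v(y) = C1 + 9*y^4/20 + 5*y^3/18 + 9*y^2/10 - 3*y/2 + cos(4*y)/12


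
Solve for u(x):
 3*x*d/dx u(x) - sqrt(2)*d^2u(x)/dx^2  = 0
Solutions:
 u(x) = C1 + C2*erfi(2^(1/4)*sqrt(3)*x/2)


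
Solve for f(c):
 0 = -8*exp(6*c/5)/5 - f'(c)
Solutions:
 f(c) = C1 - 4*exp(6*c/5)/3


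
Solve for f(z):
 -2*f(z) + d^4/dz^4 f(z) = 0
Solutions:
 f(z) = C1*exp(-2^(1/4)*z) + C2*exp(2^(1/4)*z) + C3*sin(2^(1/4)*z) + C4*cos(2^(1/4)*z)


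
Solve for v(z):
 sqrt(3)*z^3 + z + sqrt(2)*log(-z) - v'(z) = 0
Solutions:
 v(z) = C1 + sqrt(3)*z^4/4 + z^2/2 + sqrt(2)*z*log(-z) - sqrt(2)*z


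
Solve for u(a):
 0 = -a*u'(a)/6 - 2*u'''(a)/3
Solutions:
 u(a) = C1 + Integral(C2*airyai(-2^(1/3)*a/2) + C3*airybi(-2^(1/3)*a/2), a)


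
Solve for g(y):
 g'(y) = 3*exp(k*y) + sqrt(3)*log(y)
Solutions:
 g(y) = C1 + sqrt(3)*y*log(y) - sqrt(3)*y + Piecewise((3*exp(k*y)/k, Ne(k, 0)), (3*y, True))


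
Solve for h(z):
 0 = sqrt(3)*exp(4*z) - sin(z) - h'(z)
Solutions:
 h(z) = C1 + sqrt(3)*exp(4*z)/4 + cos(z)


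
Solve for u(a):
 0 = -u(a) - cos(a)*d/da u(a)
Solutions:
 u(a) = C1*sqrt(sin(a) - 1)/sqrt(sin(a) + 1)


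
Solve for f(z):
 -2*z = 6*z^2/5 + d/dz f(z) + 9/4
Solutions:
 f(z) = C1 - 2*z^3/5 - z^2 - 9*z/4


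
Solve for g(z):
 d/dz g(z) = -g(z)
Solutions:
 g(z) = C1*exp(-z)


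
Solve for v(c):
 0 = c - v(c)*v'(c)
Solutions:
 v(c) = -sqrt(C1 + c^2)
 v(c) = sqrt(C1 + c^2)


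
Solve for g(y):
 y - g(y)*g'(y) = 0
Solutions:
 g(y) = -sqrt(C1 + y^2)
 g(y) = sqrt(C1 + y^2)


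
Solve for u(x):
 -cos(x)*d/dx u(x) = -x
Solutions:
 u(x) = C1 + Integral(x/cos(x), x)


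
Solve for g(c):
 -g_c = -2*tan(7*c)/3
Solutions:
 g(c) = C1 - 2*log(cos(7*c))/21


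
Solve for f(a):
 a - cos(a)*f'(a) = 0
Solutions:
 f(a) = C1 + Integral(a/cos(a), a)


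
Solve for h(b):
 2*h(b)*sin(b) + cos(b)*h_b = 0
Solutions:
 h(b) = C1*cos(b)^2


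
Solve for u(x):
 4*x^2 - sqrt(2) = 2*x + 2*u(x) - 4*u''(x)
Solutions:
 u(x) = C1*exp(-sqrt(2)*x/2) + C2*exp(sqrt(2)*x/2) + 2*x^2 - x - sqrt(2)/2 + 8


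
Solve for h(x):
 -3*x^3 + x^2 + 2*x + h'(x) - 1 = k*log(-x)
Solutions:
 h(x) = C1 + k*x*log(-x) + 3*x^4/4 - x^3/3 - x^2 + x*(1 - k)


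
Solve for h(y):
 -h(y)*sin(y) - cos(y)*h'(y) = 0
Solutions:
 h(y) = C1*cos(y)


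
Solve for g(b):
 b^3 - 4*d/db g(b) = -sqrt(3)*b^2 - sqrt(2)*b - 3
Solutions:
 g(b) = C1 + b^4/16 + sqrt(3)*b^3/12 + sqrt(2)*b^2/8 + 3*b/4


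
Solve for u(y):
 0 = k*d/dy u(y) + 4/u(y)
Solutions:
 u(y) = -sqrt(C1 - 8*y/k)
 u(y) = sqrt(C1 - 8*y/k)


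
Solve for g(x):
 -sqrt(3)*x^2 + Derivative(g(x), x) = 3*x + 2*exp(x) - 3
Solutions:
 g(x) = C1 + sqrt(3)*x^3/3 + 3*x^2/2 - 3*x + 2*exp(x)


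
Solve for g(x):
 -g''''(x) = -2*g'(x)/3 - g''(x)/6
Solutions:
 g(x) = C1 + C2*exp(-2^(1/3)*x*(2^(1/3)/(sqrt(1294) + 36)^(1/3) + (sqrt(1294) + 36)^(1/3))/12)*sin(2^(1/3)*sqrt(3)*x*(-(sqrt(1294) + 36)^(1/3) + 2^(1/3)/(sqrt(1294) + 36)^(1/3))/12) + C3*exp(-2^(1/3)*x*(2^(1/3)/(sqrt(1294) + 36)^(1/3) + (sqrt(1294) + 36)^(1/3))/12)*cos(2^(1/3)*sqrt(3)*x*(-(sqrt(1294) + 36)^(1/3) + 2^(1/3)/(sqrt(1294) + 36)^(1/3))/12) + C4*exp(2^(1/3)*x*(2^(1/3)/(sqrt(1294) + 36)^(1/3) + (sqrt(1294) + 36)^(1/3))/6)


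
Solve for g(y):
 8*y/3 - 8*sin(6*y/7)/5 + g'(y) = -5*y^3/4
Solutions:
 g(y) = C1 - 5*y^4/16 - 4*y^2/3 - 28*cos(6*y/7)/15


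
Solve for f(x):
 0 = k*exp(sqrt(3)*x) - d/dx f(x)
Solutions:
 f(x) = C1 + sqrt(3)*k*exp(sqrt(3)*x)/3


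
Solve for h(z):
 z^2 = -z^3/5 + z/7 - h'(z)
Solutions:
 h(z) = C1 - z^4/20 - z^3/3 + z^2/14


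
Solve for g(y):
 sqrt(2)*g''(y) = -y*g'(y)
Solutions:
 g(y) = C1 + C2*erf(2^(1/4)*y/2)


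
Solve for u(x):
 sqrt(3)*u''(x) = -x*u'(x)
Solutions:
 u(x) = C1 + C2*erf(sqrt(2)*3^(3/4)*x/6)


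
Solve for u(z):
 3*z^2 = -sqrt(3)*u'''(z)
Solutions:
 u(z) = C1 + C2*z + C3*z^2 - sqrt(3)*z^5/60


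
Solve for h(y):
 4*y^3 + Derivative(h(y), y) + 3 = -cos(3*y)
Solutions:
 h(y) = C1 - y^4 - 3*y - sin(3*y)/3


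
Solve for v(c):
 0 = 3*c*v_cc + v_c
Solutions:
 v(c) = C1 + C2*c^(2/3)


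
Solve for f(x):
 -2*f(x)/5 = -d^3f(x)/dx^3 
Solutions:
 f(x) = C3*exp(2^(1/3)*5^(2/3)*x/5) + (C1*sin(2^(1/3)*sqrt(3)*5^(2/3)*x/10) + C2*cos(2^(1/3)*sqrt(3)*5^(2/3)*x/10))*exp(-2^(1/3)*5^(2/3)*x/10)


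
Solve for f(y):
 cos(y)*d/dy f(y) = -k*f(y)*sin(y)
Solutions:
 f(y) = C1*exp(k*log(cos(y)))


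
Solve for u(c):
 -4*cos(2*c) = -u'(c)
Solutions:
 u(c) = C1 + 2*sin(2*c)


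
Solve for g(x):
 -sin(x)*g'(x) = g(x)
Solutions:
 g(x) = C1*sqrt(cos(x) + 1)/sqrt(cos(x) - 1)


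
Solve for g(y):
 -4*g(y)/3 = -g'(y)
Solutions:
 g(y) = C1*exp(4*y/3)


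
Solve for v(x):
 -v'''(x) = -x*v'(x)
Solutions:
 v(x) = C1 + Integral(C2*airyai(x) + C3*airybi(x), x)


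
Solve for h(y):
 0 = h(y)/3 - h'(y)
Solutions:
 h(y) = C1*exp(y/3)


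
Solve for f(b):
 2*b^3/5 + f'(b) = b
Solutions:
 f(b) = C1 - b^4/10 + b^2/2


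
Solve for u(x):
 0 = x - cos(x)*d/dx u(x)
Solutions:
 u(x) = C1 + Integral(x/cos(x), x)


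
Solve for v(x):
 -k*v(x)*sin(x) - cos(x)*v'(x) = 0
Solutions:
 v(x) = C1*exp(k*log(cos(x)))


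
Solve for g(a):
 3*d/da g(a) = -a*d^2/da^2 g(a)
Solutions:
 g(a) = C1 + C2/a^2


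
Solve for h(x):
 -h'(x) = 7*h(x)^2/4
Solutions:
 h(x) = 4/(C1 + 7*x)


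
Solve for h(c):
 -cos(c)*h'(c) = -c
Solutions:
 h(c) = C1 + Integral(c/cos(c), c)


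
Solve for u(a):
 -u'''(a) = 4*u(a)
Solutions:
 u(a) = C3*exp(-2^(2/3)*a) + (C1*sin(2^(2/3)*sqrt(3)*a/2) + C2*cos(2^(2/3)*sqrt(3)*a/2))*exp(2^(2/3)*a/2)


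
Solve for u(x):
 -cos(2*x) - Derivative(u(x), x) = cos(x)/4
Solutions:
 u(x) = C1 - sin(x)/4 - sin(2*x)/2


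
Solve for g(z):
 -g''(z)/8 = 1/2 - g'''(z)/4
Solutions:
 g(z) = C1 + C2*z + C3*exp(z/2) - 2*z^2


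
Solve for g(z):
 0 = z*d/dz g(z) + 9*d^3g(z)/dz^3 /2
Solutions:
 g(z) = C1 + Integral(C2*airyai(-6^(1/3)*z/3) + C3*airybi(-6^(1/3)*z/3), z)


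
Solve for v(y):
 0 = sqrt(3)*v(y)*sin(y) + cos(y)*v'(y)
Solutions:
 v(y) = C1*cos(y)^(sqrt(3))


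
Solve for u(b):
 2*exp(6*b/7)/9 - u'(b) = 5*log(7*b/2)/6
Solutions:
 u(b) = C1 - 5*b*log(b)/6 + 5*b*(-log(7) + log(2) + 1)/6 + 7*exp(6*b/7)/27


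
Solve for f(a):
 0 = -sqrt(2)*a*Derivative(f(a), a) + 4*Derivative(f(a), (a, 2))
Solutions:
 f(a) = C1 + C2*erfi(2^(3/4)*a/4)


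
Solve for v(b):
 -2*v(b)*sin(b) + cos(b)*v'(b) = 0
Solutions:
 v(b) = C1/cos(b)^2


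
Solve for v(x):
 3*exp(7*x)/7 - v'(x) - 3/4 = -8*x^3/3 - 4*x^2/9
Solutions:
 v(x) = C1 + 2*x^4/3 + 4*x^3/27 - 3*x/4 + 3*exp(7*x)/49


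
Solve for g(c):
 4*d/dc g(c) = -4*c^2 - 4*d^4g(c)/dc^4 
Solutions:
 g(c) = C1 + C4*exp(-c) - c^3/3 + (C2*sin(sqrt(3)*c/2) + C3*cos(sqrt(3)*c/2))*exp(c/2)


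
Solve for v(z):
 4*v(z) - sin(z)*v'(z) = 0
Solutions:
 v(z) = C1*(cos(z)^2 - 2*cos(z) + 1)/(cos(z)^2 + 2*cos(z) + 1)


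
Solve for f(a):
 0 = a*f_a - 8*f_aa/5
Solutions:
 f(a) = C1 + C2*erfi(sqrt(5)*a/4)


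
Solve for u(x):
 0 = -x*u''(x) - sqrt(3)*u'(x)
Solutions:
 u(x) = C1 + C2*x^(1 - sqrt(3))


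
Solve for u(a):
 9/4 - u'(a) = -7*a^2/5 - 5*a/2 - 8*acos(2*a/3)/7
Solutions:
 u(a) = C1 + 7*a^3/15 + 5*a^2/4 + 8*a*acos(2*a/3)/7 + 9*a/4 - 4*sqrt(9 - 4*a^2)/7


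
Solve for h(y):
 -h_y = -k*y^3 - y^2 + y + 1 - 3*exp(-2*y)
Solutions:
 h(y) = C1 + k*y^4/4 + y^3/3 - y^2/2 - y - 3*exp(-2*y)/2


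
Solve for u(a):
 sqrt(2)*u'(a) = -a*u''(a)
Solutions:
 u(a) = C1 + C2*a^(1 - sqrt(2))


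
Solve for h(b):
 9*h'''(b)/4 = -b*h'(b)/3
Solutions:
 h(b) = C1 + Integral(C2*airyai(-2^(2/3)*b/3) + C3*airybi(-2^(2/3)*b/3), b)


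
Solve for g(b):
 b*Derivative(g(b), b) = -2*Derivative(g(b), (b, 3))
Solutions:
 g(b) = C1 + Integral(C2*airyai(-2^(2/3)*b/2) + C3*airybi(-2^(2/3)*b/2), b)


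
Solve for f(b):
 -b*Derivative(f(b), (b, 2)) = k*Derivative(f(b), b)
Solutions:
 f(b) = C1 + b^(1 - re(k))*(C2*sin(log(b)*Abs(im(k))) + C3*cos(log(b)*im(k)))


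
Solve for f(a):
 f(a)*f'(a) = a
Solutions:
 f(a) = -sqrt(C1 + a^2)
 f(a) = sqrt(C1 + a^2)


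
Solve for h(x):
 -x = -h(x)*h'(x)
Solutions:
 h(x) = -sqrt(C1 + x^2)
 h(x) = sqrt(C1 + x^2)


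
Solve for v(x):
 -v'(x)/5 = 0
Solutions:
 v(x) = C1


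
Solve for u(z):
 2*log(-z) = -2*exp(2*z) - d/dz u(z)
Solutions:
 u(z) = C1 - 2*z*log(-z) + 2*z - exp(2*z)


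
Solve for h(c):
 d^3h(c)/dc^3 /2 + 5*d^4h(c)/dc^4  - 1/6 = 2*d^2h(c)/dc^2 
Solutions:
 h(c) = C1 + C2*c + C3*exp(c*(-1 + sqrt(161))/20) + C4*exp(-c*(1 + sqrt(161))/20) - c^2/24


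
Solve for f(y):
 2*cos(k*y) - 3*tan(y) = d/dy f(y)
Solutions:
 f(y) = C1 + 2*Piecewise((sin(k*y)/k, Ne(k, 0)), (y, True)) + 3*log(cos(y))


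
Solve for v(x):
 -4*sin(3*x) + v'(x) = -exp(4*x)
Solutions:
 v(x) = C1 - exp(4*x)/4 - 4*cos(3*x)/3


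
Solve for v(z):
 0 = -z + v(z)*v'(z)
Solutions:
 v(z) = -sqrt(C1 + z^2)
 v(z) = sqrt(C1 + z^2)


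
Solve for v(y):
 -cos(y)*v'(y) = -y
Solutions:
 v(y) = C1 + Integral(y/cos(y), y)


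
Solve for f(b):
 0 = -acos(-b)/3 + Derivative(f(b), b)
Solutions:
 f(b) = C1 + b*acos(-b)/3 + sqrt(1 - b^2)/3


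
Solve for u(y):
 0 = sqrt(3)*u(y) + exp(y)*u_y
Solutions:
 u(y) = C1*exp(sqrt(3)*exp(-y))


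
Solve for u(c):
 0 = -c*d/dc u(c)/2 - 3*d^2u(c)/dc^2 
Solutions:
 u(c) = C1 + C2*erf(sqrt(3)*c/6)


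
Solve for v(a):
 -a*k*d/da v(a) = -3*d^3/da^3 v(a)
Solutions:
 v(a) = C1 + Integral(C2*airyai(3^(2/3)*a*k^(1/3)/3) + C3*airybi(3^(2/3)*a*k^(1/3)/3), a)


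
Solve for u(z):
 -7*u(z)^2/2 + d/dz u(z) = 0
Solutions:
 u(z) = -2/(C1 + 7*z)


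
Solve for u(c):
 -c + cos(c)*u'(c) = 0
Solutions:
 u(c) = C1 + Integral(c/cos(c), c)


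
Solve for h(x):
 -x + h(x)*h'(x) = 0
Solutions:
 h(x) = -sqrt(C1 + x^2)
 h(x) = sqrt(C1 + x^2)


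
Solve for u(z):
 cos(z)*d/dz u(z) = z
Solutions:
 u(z) = C1 + Integral(z/cos(z), z)


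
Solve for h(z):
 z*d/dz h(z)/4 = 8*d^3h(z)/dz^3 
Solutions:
 h(z) = C1 + Integral(C2*airyai(2^(1/3)*z/4) + C3*airybi(2^(1/3)*z/4), z)


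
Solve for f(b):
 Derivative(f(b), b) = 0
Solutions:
 f(b) = C1


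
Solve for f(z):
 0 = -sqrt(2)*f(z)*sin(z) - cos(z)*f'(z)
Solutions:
 f(z) = C1*cos(z)^(sqrt(2))


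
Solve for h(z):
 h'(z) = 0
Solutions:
 h(z) = C1


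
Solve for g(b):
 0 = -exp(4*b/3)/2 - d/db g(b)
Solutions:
 g(b) = C1 - 3*exp(4*b/3)/8


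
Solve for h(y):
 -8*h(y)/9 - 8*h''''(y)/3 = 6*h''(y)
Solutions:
 h(y) = C1*sin(sqrt(6)*y*sqrt(27 - sqrt(537))/12) + C2*sin(sqrt(6)*y*sqrt(sqrt(537) + 27)/12) + C3*cos(sqrt(6)*y*sqrt(27 - sqrt(537))/12) + C4*cos(sqrt(6)*y*sqrt(sqrt(537) + 27)/12)


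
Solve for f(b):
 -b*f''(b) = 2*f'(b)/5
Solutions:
 f(b) = C1 + C2*b^(3/5)


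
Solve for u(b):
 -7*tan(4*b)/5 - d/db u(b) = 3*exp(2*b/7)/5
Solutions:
 u(b) = C1 - 21*exp(2*b/7)/10 + 7*log(cos(4*b))/20


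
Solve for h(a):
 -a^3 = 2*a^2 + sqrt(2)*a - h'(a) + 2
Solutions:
 h(a) = C1 + a^4/4 + 2*a^3/3 + sqrt(2)*a^2/2 + 2*a


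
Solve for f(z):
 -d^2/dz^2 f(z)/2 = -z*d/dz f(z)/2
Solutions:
 f(z) = C1 + C2*erfi(sqrt(2)*z/2)


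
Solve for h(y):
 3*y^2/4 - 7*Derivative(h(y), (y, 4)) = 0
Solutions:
 h(y) = C1 + C2*y + C3*y^2 + C4*y^3 + y^6/3360


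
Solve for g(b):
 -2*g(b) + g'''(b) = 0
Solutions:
 g(b) = C3*exp(2^(1/3)*b) + (C1*sin(2^(1/3)*sqrt(3)*b/2) + C2*cos(2^(1/3)*sqrt(3)*b/2))*exp(-2^(1/3)*b/2)


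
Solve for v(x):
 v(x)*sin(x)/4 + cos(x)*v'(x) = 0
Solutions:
 v(x) = C1*cos(x)^(1/4)


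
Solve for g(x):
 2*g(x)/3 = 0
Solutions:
 g(x) = 0


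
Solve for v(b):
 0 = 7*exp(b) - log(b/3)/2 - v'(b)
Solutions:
 v(b) = C1 - b*log(b)/2 + b*(1 + log(3))/2 + 7*exp(b)


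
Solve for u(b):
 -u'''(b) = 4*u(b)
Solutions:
 u(b) = C3*exp(-2^(2/3)*b) + (C1*sin(2^(2/3)*sqrt(3)*b/2) + C2*cos(2^(2/3)*sqrt(3)*b/2))*exp(2^(2/3)*b/2)


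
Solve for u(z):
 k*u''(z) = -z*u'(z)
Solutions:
 u(z) = C1 + C2*sqrt(k)*erf(sqrt(2)*z*sqrt(1/k)/2)


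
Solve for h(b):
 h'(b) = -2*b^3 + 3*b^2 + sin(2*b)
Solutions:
 h(b) = C1 - b^4/2 + b^3 - cos(2*b)/2


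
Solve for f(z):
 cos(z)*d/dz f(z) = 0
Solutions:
 f(z) = C1


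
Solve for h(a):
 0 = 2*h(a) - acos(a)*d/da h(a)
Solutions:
 h(a) = C1*exp(2*Integral(1/acos(a), a))


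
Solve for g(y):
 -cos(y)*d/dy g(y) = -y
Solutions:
 g(y) = C1 + Integral(y/cos(y), y)


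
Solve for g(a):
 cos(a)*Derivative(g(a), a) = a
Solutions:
 g(a) = C1 + Integral(a/cos(a), a)


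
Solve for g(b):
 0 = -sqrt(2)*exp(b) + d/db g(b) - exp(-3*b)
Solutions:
 g(b) = C1 + sqrt(2)*exp(b) - exp(-3*b)/3


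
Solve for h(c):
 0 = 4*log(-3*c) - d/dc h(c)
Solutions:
 h(c) = C1 + 4*c*log(-c) + 4*c*(-1 + log(3))


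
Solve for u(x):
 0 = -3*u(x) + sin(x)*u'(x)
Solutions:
 u(x) = C1*(cos(x) - 1)^(3/2)/(cos(x) + 1)^(3/2)


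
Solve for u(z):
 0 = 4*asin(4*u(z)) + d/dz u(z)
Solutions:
 Integral(1/asin(4*_y), (_y, u(z))) = C1 - 4*z


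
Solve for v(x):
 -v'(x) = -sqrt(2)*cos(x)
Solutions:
 v(x) = C1 + sqrt(2)*sin(x)


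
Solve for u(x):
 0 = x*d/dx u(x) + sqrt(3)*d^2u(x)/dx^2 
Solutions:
 u(x) = C1 + C2*erf(sqrt(2)*3^(3/4)*x/6)


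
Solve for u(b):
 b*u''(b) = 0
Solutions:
 u(b) = C1 + C2*b


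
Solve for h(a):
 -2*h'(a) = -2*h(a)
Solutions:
 h(a) = C1*exp(a)


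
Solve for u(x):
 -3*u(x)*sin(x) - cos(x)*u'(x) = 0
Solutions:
 u(x) = C1*cos(x)^3


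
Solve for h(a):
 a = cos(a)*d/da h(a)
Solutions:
 h(a) = C1 + Integral(a/cos(a), a)


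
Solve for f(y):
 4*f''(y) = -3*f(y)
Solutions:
 f(y) = C1*sin(sqrt(3)*y/2) + C2*cos(sqrt(3)*y/2)


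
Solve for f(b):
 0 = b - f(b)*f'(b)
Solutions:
 f(b) = -sqrt(C1 + b^2)
 f(b) = sqrt(C1 + b^2)


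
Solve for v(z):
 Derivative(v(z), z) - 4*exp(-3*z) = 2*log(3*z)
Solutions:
 v(z) = C1 + 2*z*log(z) + 2*z*(-1 + log(3)) - 4*exp(-3*z)/3


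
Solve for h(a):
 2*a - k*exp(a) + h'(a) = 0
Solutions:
 h(a) = C1 - a^2 + k*exp(a)


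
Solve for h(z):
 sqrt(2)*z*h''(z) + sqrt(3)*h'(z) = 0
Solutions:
 h(z) = C1 + C2*z^(1 - sqrt(6)/2)


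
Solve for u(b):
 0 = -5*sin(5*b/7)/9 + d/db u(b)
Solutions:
 u(b) = C1 - 7*cos(5*b/7)/9


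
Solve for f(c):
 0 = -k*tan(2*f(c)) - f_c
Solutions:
 f(c) = -asin(C1*exp(-2*c*k))/2 + pi/2
 f(c) = asin(C1*exp(-2*c*k))/2


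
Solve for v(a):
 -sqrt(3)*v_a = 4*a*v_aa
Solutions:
 v(a) = C1 + C2*a^(1 - sqrt(3)/4)


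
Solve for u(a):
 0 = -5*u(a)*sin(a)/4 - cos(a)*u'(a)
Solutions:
 u(a) = C1*cos(a)^(5/4)


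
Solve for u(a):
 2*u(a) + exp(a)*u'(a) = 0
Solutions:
 u(a) = C1*exp(2*exp(-a))


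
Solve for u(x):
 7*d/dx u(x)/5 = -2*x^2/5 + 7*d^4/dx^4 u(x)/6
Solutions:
 u(x) = C1 + C4*exp(5^(2/3)*6^(1/3)*x/5) - 2*x^3/21 + (C2*sin(2^(1/3)*3^(5/6)*5^(2/3)*x/10) + C3*cos(2^(1/3)*3^(5/6)*5^(2/3)*x/10))*exp(-5^(2/3)*6^(1/3)*x/10)


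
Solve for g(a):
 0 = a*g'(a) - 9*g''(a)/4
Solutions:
 g(a) = C1 + C2*erfi(sqrt(2)*a/3)


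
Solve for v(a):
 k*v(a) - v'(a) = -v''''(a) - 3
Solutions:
 v(a) = C1*exp(a*Piecewise((-sqrt(-(-1)^(1/3))/2 - sqrt(-2/sqrt(-(-1)^(1/3)) + (-1)^(1/3))/2, Eq(k, 0)), (-sqrt(2*k/(3*(sqrt(1/256 - k^3/27) + 1/16)^(1/3)) + 2*(sqrt(1/256 - k^3/27) + 1/16)^(1/3))/2 - sqrt(-2*k/(3*(sqrt(1/256 - k^3/27) + 1/16)^(1/3)) - 2*(sqrt(1/256 - k^3/27) + 1/16)^(1/3) - 2/sqrt(2*k/(3*(sqrt(1/256 - k^3/27) + 1/16)^(1/3)) + 2*(sqrt(1/256 - k^3/27) + 1/16)^(1/3)))/2, True))) + C2*exp(a*Piecewise((sqrt(-(-1)^(1/3))/2 + sqrt((-1)^(1/3) + 2/sqrt(-(-1)^(1/3)))/2, Eq(k, 0)), (sqrt(2*k/(3*(sqrt(1/256 - k^3/27) + 1/16)^(1/3)) + 2*(sqrt(1/256 - k^3/27) + 1/16)^(1/3))/2 + sqrt(-2*k/(3*(sqrt(1/256 - k^3/27) + 1/16)^(1/3)) - 2*(sqrt(1/256 - k^3/27) + 1/16)^(1/3) + 2/sqrt(2*k/(3*(sqrt(1/256 - k^3/27) + 1/16)^(1/3)) + 2*(sqrt(1/256 - k^3/27) + 1/16)^(1/3)))/2, True))) + C3*exp(a*Piecewise((-sqrt((-1)^(1/3) + 2/sqrt(-(-1)^(1/3)))/2 + sqrt(-(-1)^(1/3))/2, Eq(k, 0)), (sqrt(2*k/(3*(sqrt(1/256 - k^3/27) + 1/16)^(1/3)) + 2*(sqrt(1/256 - k^3/27) + 1/16)^(1/3))/2 - sqrt(-2*k/(3*(sqrt(1/256 - k^3/27) + 1/16)^(1/3)) - 2*(sqrt(1/256 - k^3/27) + 1/16)^(1/3) + 2/sqrt(2*k/(3*(sqrt(1/256 - k^3/27) + 1/16)^(1/3)) + 2*(sqrt(1/256 - k^3/27) + 1/16)^(1/3)))/2, True))) + C4*exp(a*Piecewise((sqrt(-2/sqrt(-(-1)^(1/3)) + (-1)^(1/3))/2 - sqrt(-(-1)^(1/3))/2, Eq(k, 0)), (-sqrt(2*k/(3*(sqrt(1/256 - k^3/27) + 1/16)^(1/3)) + 2*(sqrt(1/256 - k^3/27) + 1/16)^(1/3))/2 + sqrt(-2*k/(3*(sqrt(1/256 - k^3/27) + 1/16)^(1/3)) - 2*(sqrt(1/256 - k^3/27) + 1/16)^(1/3) - 2/sqrt(2*k/(3*(sqrt(1/256 - k^3/27) + 1/16)^(1/3)) + 2*(sqrt(1/256 - k^3/27) + 1/16)^(1/3)))/2, True))) - 3/k


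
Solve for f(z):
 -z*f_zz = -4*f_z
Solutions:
 f(z) = C1 + C2*z^5


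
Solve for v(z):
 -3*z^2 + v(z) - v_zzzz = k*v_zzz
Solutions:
 v(z) = C1*exp(z*(-3*k - sqrt(3)*sqrt(3*k^2 + 2*12^(1/3)*(-9*k^2 + sqrt(3)*sqrt(27*k^4 + 256))^(1/3) - 16*18^(1/3)/(-9*k^2 + sqrt(3)*sqrt(27*k^4 + 256))^(1/3)) + sqrt(6)*sqrt(3*sqrt(3)*k^3/sqrt(3*k^2 + 2*12^(1/3)*(-9*k^2 + sqrt(3)*sqrt(27*k^4 + 256))^(1/3) - 16*18^(1/3)/(-9*k^2 + sqrt(3)*sqrt(27*k^4 + 256))^(1/3)) + 3*k^2 - 12^(1/3)*(-9*k^2 + sqrt(3)*sqrt(27*k^4 + 256))^(1/3) + 8*18^(1/3)/(-9*k^2 + sqrt(3)*sqrt(27*k^4 + 256))^(1/3)))/12) + C2*exp(z*(-3*k + sqrt(3)*sqrt(3*k^2 + 2*12^(1/3)*(-9*k^2 + sqrt(3)*sqrt(27*k^4 + 256))^(1/3) - 16*18^(1/3)/(-9*k^2 + sqrt(3)*sqrt(27*k^4 + 256))^(1/3)) - sqrt(6)*sqrt(-3*sqrt(3)*k^3/sqrt(3*k^2 + 2*12^(1/3)*(-9*k^2 + sqrt(3)*sqrt(27*k^4 + 256))^(1/3) - 16*18^(1/3)/(-9*k^2 + sqrt(3)*sqrt(27*k^4 + 256))^(1/3)) + 3*k^2 - 12^(1/3)*(-9*k^2 + sqrt(3)*sqrt(27*k^4 + 256))^(1/3) + 8*18^(1/3)/(-9*k^2 + sqrt(3)*sqrt(27*k^4 + 256))^(1/3)))/12) + C3*exp(z*(-3*k + sqrt(3)*sqrt(3*k^2 + 2*12^(1/3)*(-9*k^2 + sqrt(3)*sqrt(27*k^4 + 256))^(1/3) - 16*18^(1/3)/(-9*k^2 + sqrt(3)*sqrt(27*k^4 + 256))^(1/3)) + sqrt(6)*sqrt(-3*sqrt(3)*k^3/sqrt(3*k^2 + 2*12^(1/3)*(-9*k^2 + sqrt(3)*sqrt(27*k^4 + 256))^(1/3) - 16*18^(1/3)/(-9*k^2 + sqrt(3)*sqrt(27*k^4 + 256))^(1/3)) + 3*k^2 - 12^(1/3)*(-9*k^2 + sqrt(3)*sqrt(27*k^4 + 256))^(1/3) + 8*18^(1/3)/(-9*k^2 + sqrt(3)*sqrt(27*k^4 + 256))^(1/3)))/12) + C4*exp(-z*(3*k + sqrt(3)*sqrt(3*k^2 + 2*12^(1/3)*(-9*k^2 + sqrt(3)*sqrt(27*k^4 + 256))^(1/3) - 16*18^(1/3)/(-9*k^2 + sqrt(3)*sqrt(27*k^4 + 256))^(1/3)) + sqrt(6)*sqrt(3*sqrt(3)*k^3/sqrt(3*k^2 + 2*12^(1/3)*(-9*k^2 + sqrt(3)*sqrt(27*k^4 + 256))^(1/3) - 16*18^(1/3)/(-9*k^2 + sqrt(3)*sqrt(27*k^4 + 256))^(1/3)) + 3*k^2 - 12^(1/3)*(-9*k^2 + sqrt(3)*sqrt(27*k^4 + 256))^(1/3) + 8*18^(1/3)/(-9*k^2 + sqrt(3)*sqrt(27*k^4 + 256))^(1/3)))/12) + 3*z^2


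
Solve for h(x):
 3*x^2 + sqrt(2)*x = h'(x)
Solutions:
 h(x) = C1 + x^3 + sqrt(2)*x^2/2


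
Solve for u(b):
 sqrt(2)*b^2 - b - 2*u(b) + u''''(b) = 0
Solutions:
 u(b) = C1*exp(-2^(1/4)*b) + C2*exp(2^(1/4)*b) + C3*sin(2^(1/4)*b) + C4*cos(2^(1/4)*b) + sqrt(2)*b^2/2 - b/2


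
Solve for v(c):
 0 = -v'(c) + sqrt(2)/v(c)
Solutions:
 v(c) = -sqrt(C1 + 2*sqrt(2)*c)
 v(c) = sqrt(C1 + 2*sqrt(2)*c)


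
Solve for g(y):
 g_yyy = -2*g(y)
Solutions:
 g(y) = C3*exp(-2^(1/3)*y) + (C1*sin(2^(1/3)*sqrt(3)*y/2) + C2*cos(2^(1/3)*sqrt(3)*y/2))*exp(2^(1/3)*y/2)


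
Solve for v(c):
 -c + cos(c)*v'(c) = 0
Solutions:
 v(c) = C1 + Integral(c/cos(c), c)


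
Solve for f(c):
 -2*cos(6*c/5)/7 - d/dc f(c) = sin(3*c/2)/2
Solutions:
 f(c) = C1 - 5*sin(6*c/5)/21 + cos(3*c/2)/3


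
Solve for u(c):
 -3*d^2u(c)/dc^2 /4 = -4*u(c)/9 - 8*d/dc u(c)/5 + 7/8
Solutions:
 u(c) = C1*exp(4*c*(12 - sqrt(219))/45) + C2*exp(4*c*(12 + sqrt(219))/45) + 63/32


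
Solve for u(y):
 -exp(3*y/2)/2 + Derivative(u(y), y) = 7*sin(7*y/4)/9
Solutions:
 u(y) = C1 + exp(3*y/2)/3 - 4*cos(7*y/4)/9


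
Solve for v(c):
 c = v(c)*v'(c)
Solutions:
 v(c) = -sqrt(C1 + c^2)
 v(c) = sqrt(C1 + c^2)


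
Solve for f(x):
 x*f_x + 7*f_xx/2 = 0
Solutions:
 f(x) = C1 + C2*erf(sqrt(7)*x/7)


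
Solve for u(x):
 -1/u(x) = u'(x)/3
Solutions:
 u(x) = -sqrt(C1 - 6*x)
 u(x) = sqrt(C1 - 6*x)


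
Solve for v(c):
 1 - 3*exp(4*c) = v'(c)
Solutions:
 v(c) = C1 + c - 3*exp(4*c)/4


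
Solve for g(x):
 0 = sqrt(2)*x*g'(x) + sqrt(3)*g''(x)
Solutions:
 g(x) = C1 + C2*erf(6^(3/4)*x/6)


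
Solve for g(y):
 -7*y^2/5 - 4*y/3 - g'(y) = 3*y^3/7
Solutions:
 g(y) = C1 - 3*y^4/28 - 7*y^3/15 - 2*y^2/3


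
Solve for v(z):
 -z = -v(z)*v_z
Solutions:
 v(z) = -sqrt(C1 + z^2)
 v(z) = sqrt(C1 + z^2)


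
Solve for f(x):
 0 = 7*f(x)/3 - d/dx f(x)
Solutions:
 f(x) = C1*exp(7*x/3)


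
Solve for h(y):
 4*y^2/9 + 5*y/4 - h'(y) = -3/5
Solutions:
 h(y) = C1 + 4*y^3/27 + 5*y^2/8 + 3*y/5


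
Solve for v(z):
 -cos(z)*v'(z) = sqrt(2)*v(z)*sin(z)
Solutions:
 v(z) = C1*cos(z)^(sqrt(2))


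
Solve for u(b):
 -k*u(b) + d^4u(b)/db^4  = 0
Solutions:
 u(b) = C1*exp(-b*k^(1/4)) + C2*exp(b*k^(1/4)) + C3*exp(-I*b*k^(1/4)) + C4*exp(I*b*k^(1/4))


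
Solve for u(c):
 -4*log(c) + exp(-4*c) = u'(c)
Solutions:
 u(c) = C1 - 4*c*log(c) + 4*c - exp(-4*c)/4


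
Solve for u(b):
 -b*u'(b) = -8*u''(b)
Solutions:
 u(b) = C1 + C2*erfi(b/4)


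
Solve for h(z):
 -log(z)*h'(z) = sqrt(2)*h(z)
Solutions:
 h(z) = C1*exp(-sqrt(2)*li(z))


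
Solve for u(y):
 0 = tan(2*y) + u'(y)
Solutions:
 u(y) = C1 + log(cos(2*y))/2


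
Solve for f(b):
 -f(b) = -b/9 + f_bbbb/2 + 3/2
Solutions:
 f(b) = b/9 + (C1*sin(2^(3/4)*b/2) + C2*cos(2^(3/4)*b/2))*exp(-2^(3/4)*b/2) + (C3*sin(2^(3/4)*b/2) + C4*cos(2^(3/4)*b/2))*exp(2^(3/4)*b/2) - 3/2


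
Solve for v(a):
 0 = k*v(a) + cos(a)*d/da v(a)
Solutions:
 v(a) = C1*exp(k*(log(sin(a) - 1) - log(sin(a) + 1))/2)


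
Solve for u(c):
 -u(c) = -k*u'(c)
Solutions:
 u(c) = C1*exp(c/k)


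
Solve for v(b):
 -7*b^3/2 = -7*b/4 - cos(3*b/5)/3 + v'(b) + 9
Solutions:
 v(b) = C1 - 7*b^4/8 + 7*b^2/8 - 9*b + 5*sin(3*b/5)/9


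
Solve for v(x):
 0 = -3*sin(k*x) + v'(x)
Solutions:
 v(x) = C1 - 3*cos(k*x)/k


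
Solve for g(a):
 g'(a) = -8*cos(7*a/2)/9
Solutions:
 g(a) = C1 - 16*sin(7*a/2)/63


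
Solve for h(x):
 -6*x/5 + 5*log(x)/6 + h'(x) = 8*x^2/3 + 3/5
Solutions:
 h(x) = C1 + 8*x^3/9 + 3*x^2/5 - 5*x*log(x)/6 + 43*x/30


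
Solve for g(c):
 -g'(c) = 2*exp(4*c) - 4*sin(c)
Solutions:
 g(c) = C1 - exp(4*c)/2 - 4*cos(c)


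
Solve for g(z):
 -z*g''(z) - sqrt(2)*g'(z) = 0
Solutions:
 g(z) = C1 + C2*z^(1 - sqrt(2))


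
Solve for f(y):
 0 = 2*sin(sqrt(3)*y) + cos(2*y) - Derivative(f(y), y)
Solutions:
 f(y) = C1 + sin(2*y)/2 - 2*sqrt(3)*cos(sqrt(3)*y)/3


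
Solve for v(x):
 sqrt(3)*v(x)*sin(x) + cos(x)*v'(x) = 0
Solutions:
 v(x) = C1*cos(x)^(sqrt(3))


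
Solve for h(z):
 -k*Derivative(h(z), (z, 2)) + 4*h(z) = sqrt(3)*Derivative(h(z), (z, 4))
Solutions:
 h(z) = C1*exp(-sqrt(2)*3^(3/4)*z*sqrt(-k - sqrt(k^2 + 16*sqrt(3)))/6) + C2*exp(sqrt(2)*3^(3/4)*z*sqrt(-k - sqrt(k^2 + 16*sqrt(3)))/6) + C3*exp(-sqrt(2)*3^(3/4)*z*sqrt(-k + sqrt(k^2 + 16*sqrt(3)))/6) + C4*exp(sqrt(2)*3^(3/4)*z*sqrt(-k + sqrt(k^2 + 16*sqrt(3)))/6)


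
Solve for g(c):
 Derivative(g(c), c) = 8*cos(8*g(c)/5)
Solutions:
 -8*c - 5*log(sin(8*g(c)/5) - 1)/16 + 5*log(sin(8*g(c)/5) + 1)/16 = C1


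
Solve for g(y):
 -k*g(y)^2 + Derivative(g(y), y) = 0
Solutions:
 g(y) = -1/(C1 + k*y)


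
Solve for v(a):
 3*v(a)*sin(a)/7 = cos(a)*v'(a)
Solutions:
 v(a) = C1/cos(a)^(3/7)


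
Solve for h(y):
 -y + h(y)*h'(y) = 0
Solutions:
 h(y) = -sqrt(C1 + y^2)
 h(y) = sqrt(C1 + y^2)


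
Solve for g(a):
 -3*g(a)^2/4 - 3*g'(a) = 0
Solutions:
 g(a) = 4/(C1 + a)


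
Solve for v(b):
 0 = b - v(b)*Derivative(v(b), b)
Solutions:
 v(b) = -sqrt(C1 + b^2)
 v(b) = sqrt(C1 + b^2)


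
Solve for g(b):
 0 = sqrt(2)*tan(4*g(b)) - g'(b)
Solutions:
 g(b) = -asin(C1*exp(4*sqrt(2)*b))/4 + pi/4
 g(b) = asin(C1*exp(4*sqrt(2)*b))/4


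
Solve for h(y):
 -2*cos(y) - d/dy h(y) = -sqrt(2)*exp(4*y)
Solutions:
 h(y) = C1 + sqrt(2)*exp(4*y)/4 - 2*sin(y)


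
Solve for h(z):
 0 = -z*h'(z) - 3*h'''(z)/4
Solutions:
 h(z) = C1 + Integral(C2*airyai(-6^(2/3)*z/3) + C3*airybi(-6^(2/3)*z/3), z)


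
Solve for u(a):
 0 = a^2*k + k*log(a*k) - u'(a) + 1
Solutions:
 u(a) = C1 + a^3*k/3 + a*k*log(a*k) + a*(1 - k)


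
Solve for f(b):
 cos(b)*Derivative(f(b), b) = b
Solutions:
 f(b) = C1 + Integral(b/cos(b), b)


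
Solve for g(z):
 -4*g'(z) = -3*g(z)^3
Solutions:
 g(z) = -sqrt(2)*sqrt(-1/(C1 + 3*z))
 g(z) = sqrt(2)*sqrt(-1/(C1 + 3*z))


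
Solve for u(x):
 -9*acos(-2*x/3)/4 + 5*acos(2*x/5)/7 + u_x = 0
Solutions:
 u(x) = C1 + 9*x*acos(-2*x/3)/4 - 5*x*acos(2*x/5)/7 + 9*sqrt(9 - 4*x^2)/8 + 5*sqrt(25 - 4*x^2)/14


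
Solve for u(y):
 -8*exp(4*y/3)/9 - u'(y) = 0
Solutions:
 u(y) = C1 - 2*exp(4*y/3)/3


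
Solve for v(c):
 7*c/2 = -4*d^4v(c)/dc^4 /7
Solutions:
 v(c) = C1 + C2*c + C3*c^2 + C4*c^3 - 49*c^5/960


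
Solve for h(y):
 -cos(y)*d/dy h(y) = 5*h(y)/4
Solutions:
 h(y) = C1*(sin(y) - 1)^(5/8)/(sin(y) + 1)^(5/8)


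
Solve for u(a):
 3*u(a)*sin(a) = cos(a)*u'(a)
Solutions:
 u(a) = C1/cos(a)^3


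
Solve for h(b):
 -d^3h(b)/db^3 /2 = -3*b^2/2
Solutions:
 h(b) = C1 + C2*b + C3*b^2 + b^5/20


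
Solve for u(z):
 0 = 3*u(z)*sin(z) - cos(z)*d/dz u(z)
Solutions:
 u(z) = C1/cos(z)^3


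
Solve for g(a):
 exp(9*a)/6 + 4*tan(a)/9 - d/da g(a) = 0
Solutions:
 g(a) = C1 + exp(9*a)/54 - 4*log(cos(a))/9


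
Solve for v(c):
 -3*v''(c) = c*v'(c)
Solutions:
 v(c) = C1 + C2*erf(sqrt(6)*c/6)


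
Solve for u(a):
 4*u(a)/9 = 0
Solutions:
 u(a) = 0


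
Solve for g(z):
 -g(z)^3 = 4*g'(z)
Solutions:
 g(z) = -sqrt(2)*sqrt(-1/(C1 - z))
 g(z) = sqrt(2)*sqrt(-1/(C1 - z))


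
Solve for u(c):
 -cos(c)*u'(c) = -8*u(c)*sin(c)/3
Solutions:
 u(c) = C1/cos(c)^(8/3)


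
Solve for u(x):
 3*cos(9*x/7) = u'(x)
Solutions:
 u(x) = C1 + 7*sin(9*x/7)/3


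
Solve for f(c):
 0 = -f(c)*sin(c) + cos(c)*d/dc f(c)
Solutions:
 f(c) = C1/cos(c)


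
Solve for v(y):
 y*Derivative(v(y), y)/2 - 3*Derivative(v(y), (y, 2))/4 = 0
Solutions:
 v(y) = C1 + C2*erfi(sqrt(3)*y/3)


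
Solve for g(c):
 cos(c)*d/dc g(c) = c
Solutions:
 g(c) = C1 + Integral(c/cos(c), c)


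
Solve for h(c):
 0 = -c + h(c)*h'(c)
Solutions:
 h(c) = -sqrt(C1 + c^2)
 h(c) = sqrt(C1 + c^2)


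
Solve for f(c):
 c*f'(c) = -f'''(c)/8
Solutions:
 f(c) = C1 + Integral(C2*airyai(-2*c) + C3*airybi(-2*c), c)


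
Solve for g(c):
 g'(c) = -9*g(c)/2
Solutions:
 g(c) = C1*exp(-9*c/2)


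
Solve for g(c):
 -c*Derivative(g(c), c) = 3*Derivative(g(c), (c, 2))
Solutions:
 g(c) = C1 + C2*erf(sqrt(6)*c/6)


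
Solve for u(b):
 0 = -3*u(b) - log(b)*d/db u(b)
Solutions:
 u(b) = C1*exp(-3*li(b))


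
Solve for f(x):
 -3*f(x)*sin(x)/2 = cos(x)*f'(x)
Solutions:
 f(x) = C1*cos(x)^(3/2)


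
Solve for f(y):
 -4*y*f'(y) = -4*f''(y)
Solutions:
 f(y) = C1 + C2*erfi(sqrt(2)*y/2)


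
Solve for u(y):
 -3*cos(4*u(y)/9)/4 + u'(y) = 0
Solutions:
 -3*y/4 - 9*log(sin(4*u(y)/9) - 1)/8 + 9*log(sin(4*u(y)/9) + 1)/8 = C1


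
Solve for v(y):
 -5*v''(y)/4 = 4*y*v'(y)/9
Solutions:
 v(y) = C1 + C2*erf(2*sqrt(10)*y/15)


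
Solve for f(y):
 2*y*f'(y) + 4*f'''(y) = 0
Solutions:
 f(y) = C1 + Integral(C2*airyai(-2^(2/3)*y/2) + C3*airybi(-2^(2/3)*y/2), y)


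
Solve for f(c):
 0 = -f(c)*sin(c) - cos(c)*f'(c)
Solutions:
 f(c) = C1*cos(c)


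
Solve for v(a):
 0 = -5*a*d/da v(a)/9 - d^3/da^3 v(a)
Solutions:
 v(a) = C1 + Integral(C2*airyai(-15^(1/3)*a/3) + C3*airybi(-15^(1/3)*a/3), a)


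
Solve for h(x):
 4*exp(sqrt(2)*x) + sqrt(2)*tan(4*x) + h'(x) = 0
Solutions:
 h(x) = C1 - 2*sqrt(2)*exp(sqrt(2)*x) + sqrt(2)*log(cos(4*x))/4


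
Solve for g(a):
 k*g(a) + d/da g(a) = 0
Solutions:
 g(a) = C1*exp(-a*k)


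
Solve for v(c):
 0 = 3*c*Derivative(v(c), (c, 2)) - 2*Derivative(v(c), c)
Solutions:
 v(c) = C1 + C2*c^(5/3)


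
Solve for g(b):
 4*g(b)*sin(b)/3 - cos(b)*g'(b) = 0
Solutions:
 g(b) = C1/cos(b)^(4/3)


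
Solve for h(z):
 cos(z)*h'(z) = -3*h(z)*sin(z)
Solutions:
 h(z) = C1*cos(z)^3


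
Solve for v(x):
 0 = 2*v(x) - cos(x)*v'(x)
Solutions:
 v(x) = C1*(sin(x) + 1)/(sin(x) - 1)


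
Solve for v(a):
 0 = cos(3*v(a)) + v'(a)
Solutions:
 v(a) = -asin((C1 + exp(6*a))/(C1 - exp(6*a)))/3 + pi/3
 v(a) = asin((C1 + exp(6*a))/(C1 - exp(6*a)))/3


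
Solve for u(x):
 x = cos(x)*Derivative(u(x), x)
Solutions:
 u(x) = C1 + Integral(x/cos(x), x)


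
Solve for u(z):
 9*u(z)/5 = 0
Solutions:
 u(z) = 0


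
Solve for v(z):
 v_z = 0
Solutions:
 v(z) = C1


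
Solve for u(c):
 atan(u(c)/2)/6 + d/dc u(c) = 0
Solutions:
 Integral(1/atan(_y/2), (_y, u(c))) = C1 - c/6


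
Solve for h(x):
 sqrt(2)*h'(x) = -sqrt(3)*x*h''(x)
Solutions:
 h(x) = C1 + C2*x^(1 - sqrt(6)/3)


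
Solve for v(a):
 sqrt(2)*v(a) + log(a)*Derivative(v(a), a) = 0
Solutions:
 v(a) = C1*exp(-sqrt(2)*li(a))


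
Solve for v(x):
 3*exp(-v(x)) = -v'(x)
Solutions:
 v(x) = log(C1 - 3*x)


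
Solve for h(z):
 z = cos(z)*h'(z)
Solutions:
 h(z) = C1 + Integral(z/cos(z), z)


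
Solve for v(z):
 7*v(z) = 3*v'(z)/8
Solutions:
 v(z) = C1*exp(56*z/3)


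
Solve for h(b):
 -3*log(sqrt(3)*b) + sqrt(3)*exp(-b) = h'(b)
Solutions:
 h(b) = C1 - 3*b*log(b) + b*(3 - 3*log(3)/2) - sqrt(3)*exp(-b)


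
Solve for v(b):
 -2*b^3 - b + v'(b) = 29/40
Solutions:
 v(b) = C1 + b^4/2 + b^2/2 + 29*b/40


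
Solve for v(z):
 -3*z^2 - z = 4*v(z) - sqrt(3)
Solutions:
 v(z) = -3*z^2/4 - z/4 + sqrt(3)/4


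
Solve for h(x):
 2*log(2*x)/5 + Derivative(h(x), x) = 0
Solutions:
 h(x) = C1 - 2*x*log(x)/5 - 2*x*log(2)/5 + 2*x/5


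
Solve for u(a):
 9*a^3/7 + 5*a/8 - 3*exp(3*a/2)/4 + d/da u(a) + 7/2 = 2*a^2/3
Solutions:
 u(a) = C1 - 9*a^4/28 + 2*a^3/9 - 5*a^2/16 - 7*a/2 + exp(3*a/2)/2


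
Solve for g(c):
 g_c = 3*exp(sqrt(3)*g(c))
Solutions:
 g(c) = sqrt(3)*(2*log(-1/(C1 + 3*c)) - log(3))/6


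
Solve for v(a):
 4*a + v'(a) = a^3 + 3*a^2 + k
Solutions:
 v(a) = C1 + a^4/4 + a^3 - 2*a^2 + a*k


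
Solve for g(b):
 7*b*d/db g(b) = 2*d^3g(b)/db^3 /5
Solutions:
 g(b) = C1 + Integral(C2*airyai(2^(2/3)*35^(1/3)*b/2) + C3*airybi(2^(2/3)*35^(1/3)*b/2), b)


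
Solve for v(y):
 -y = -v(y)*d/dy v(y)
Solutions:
 v(y) = -sqrt(C1 + y^2)
 v(y) = sqrt(C1 + y^2)


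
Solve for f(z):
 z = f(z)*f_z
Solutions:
 f(z) = -sqrt(C1 + z^2)
 f(z) = sqrt(C1 + z^2)


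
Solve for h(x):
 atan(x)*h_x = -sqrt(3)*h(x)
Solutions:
 h(x) = C1*exp(-sqrt(3)*Integral(1/atan(x), x))


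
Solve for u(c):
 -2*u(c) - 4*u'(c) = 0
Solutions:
 u(c) = C1*exp(-c/2)


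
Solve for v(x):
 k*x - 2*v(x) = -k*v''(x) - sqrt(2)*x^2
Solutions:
 v(x) = C1*exp(-sqrt(2)*x*sqrt(1/k)) + C2*exp(sqrt(2)*x*sqrt(1/k)) + k*x/2 + sqrt(2)*k/2 + sqrt(2)*x^2/2


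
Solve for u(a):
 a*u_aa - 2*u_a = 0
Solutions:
 u(a) = C1 + C2*a^3


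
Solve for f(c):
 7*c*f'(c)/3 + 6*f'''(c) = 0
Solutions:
 f(c) = C1 + Integral(C2*airyai(-84^(1/3)*c/6) + C3*airybi(-84^(1/3)*c/6), c)


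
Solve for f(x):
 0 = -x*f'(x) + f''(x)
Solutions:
 f(x) = C1 + C2*erfi(sqrt(2)*x/2)


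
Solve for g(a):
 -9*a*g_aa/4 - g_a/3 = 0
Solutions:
 g(a) = C1 + C2*a^(23/27)


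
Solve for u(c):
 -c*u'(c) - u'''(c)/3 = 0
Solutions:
 u(c) = C1 + Integral(C2*airyai(-3^(1/3)*c) + C3*airybi(-3^(1/3)*c), c)


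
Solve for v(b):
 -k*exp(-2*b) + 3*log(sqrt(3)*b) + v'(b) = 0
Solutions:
 v(b) = C1 - 3*b*log(b) + b*(3 - 3*log(3)/2) - k*exp(-2*b)/2


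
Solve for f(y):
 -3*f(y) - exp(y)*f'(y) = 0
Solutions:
 f(y) = C1*exp(3*exp(-y))


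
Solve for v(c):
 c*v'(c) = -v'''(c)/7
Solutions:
 v(c) = C1 + Integral(C2*airyai(-7^(1/3)*c) + C3*airybi(-7^(1/3)*c), c)


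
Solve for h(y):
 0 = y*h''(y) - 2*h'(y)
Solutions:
 h(y) = C1 + C2*y^3


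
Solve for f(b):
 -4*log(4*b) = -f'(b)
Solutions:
 f(b) = C1 + 4*b*log(b) - 4*b + b*log(256)


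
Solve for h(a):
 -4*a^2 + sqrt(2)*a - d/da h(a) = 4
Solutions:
 h(a) = C1 - 4*a^3/3 + sqrt(2)*a^2/2 - 4*a


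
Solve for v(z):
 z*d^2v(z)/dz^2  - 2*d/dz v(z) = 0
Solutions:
 v(z) = C1 + C2*z^3


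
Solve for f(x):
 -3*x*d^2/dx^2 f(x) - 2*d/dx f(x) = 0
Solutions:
 f(x) = C1 + C2*x^(1/3)


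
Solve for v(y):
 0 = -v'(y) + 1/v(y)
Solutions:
 v(y) = -sqrt(C1 + 2*y)
 v(y) = sqrt(C1 + 2*y)


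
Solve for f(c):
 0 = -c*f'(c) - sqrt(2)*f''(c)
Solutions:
 f(c) = C1 + C2*erf(2^(1/4)*c/2)


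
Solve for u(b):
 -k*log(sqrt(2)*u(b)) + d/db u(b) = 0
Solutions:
 Integral(1/(2*log(_y) + log(2)), (_y, u(b))) = C1 + b*k/2


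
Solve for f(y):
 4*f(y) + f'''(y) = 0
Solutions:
 f(y) = C3*exp(-2^(2/3)*y) + (C1*sin(2^(2/3)*sqrt(3)*y/2) + C2*cos(2^(2/3)*sqrt(3)*y/2))*exp(2^(2/3)*y/2)


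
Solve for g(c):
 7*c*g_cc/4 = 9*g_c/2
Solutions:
 g(c) = C1 + C2*c^(25/7)


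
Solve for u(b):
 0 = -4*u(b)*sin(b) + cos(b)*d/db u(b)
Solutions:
 u(b) = C1/cos(b)^4


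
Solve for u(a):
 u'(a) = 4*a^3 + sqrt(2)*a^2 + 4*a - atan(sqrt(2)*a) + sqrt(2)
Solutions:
 u(a) = C1 + a^4 + sqrt(2)*a^3/3 + 2*a^2 - a*atan(sqrt(2)*a) + sqrt(2)*a + sqrt(2)*log(2*a^2 + 1)/4


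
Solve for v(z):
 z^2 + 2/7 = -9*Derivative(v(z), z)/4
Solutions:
 v(z) = C1 - 4*z^3/27 - 8*z/63


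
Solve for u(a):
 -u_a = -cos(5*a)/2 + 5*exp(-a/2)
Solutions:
 u(a) = C1 + sin(5*a)/10 + 10*exp(-a/2)


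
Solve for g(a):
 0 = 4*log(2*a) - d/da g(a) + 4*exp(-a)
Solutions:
 g(a) = C1 + 4*a*log(a) + 4*a*(-1 + log(2)) - 4*exp(-a)


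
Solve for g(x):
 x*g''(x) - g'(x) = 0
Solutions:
 g(x) = C1 + C2*x^2


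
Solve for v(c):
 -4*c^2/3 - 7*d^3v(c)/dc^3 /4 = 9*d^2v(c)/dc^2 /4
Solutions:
 v(c) = C1 + C2*c + C3*exp(-9*c/7) - 4*c^4/81 + 112*c^3/729 - 784*c^2/2187


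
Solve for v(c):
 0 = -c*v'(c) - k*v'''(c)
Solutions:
 v(c) = C1 + Integral(C2*airyai(c*(-1/k)^(1/3)) + C3*airybi(c*(-1/k)^(1/3)), c)


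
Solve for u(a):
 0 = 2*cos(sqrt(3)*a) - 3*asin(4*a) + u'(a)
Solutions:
 u(a) = C1 + 3*a*asin(4*a) + 3*sqrt(1 - 16*a^2)/4 - 2*sqrt(3)*sin(sqrt(3)*a)/3


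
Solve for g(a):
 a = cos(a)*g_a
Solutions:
 g(a) = C1 + Integral(a/cos(a), a)


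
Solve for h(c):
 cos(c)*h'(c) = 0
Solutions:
 h(c) = C1


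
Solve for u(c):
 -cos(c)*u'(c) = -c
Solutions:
 u(c) = C1 + Integral(c/cos(c), c)


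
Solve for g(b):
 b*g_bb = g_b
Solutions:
 g(b) = C1 + C2*b^2


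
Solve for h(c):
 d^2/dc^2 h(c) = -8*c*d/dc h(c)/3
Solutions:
 h(c) = C1 + C2*erf(2*sqrt(3)*c/3)


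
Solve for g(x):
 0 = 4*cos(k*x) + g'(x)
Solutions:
 g(x) = C1 - 4*sin(k*x)/k


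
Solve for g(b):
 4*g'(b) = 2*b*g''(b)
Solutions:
 g(b) = C1 + C2*b^3


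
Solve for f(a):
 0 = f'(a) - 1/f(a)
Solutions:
 f(a) = -sqrt(C1 + 2*a)
 f(a) = sqrt(C1 + 2*a)


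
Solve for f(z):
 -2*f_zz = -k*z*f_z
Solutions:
 f(z) = Piecewise((-sqrt(pi)*C1*erf(z*sqrt(-k)/2)/sqrt(-k) - C2, (k > 0) | (k < 0)), (-C1*z - C2, True))


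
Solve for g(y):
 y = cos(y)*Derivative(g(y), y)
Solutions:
 g(y) = C1 + Integral(y/cos(y), y)


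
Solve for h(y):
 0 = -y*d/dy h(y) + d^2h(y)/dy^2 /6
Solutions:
 h(y) = C1 + C2*erfi(sqrt(3)*y)


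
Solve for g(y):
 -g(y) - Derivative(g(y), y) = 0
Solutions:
 g(y) = C1*exp(-y)


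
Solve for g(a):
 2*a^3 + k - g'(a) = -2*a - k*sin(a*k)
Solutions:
 g(a) = C1 + a^4/2 + a^2 + a*k - cos(a*k)


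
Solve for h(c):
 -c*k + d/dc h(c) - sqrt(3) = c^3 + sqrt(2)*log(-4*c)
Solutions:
 h(c) = C1 + c^4/4 + c^2*k/2 + sqrt(2)*c*log(-c) + c*(-sqrt(2) + sqrt(3) + 2*sqrt(2)*log(2))


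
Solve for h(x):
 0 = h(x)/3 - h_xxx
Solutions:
 h(x) = C3*exp(3^(2/3)*x/3) + (C1*sin(3^(1/6)*x/2) + C2*cos(3^(1/6)*x/2))*exp(-3^(2/3)*x/6)


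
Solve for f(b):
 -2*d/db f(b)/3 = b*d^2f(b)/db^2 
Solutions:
 f(b) = C1 + C2*b^(1/3)


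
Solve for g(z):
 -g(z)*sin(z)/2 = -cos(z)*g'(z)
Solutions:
 g(z) = C1/sqrt(cos(z))


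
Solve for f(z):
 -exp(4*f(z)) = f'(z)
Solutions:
 f(z) = log(-I*(1/(C1 + 4*z))^(1/4))
 f(z) = log(I*(1/(C1 + 4*z))^(1/4))
 f(z) = log(-(1/(C1 + 4*z))^(1/4))
 f(z) = log(1/(C1 + 4*z))/4


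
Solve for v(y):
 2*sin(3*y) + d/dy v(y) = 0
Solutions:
 v(y) = C1 + 2*cos(3*y)/3


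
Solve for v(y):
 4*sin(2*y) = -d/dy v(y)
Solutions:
 v(y) = C1 + 2*cos(2*y)


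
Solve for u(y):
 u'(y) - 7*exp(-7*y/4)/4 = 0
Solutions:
 u(y) = C1 - 1/exp(y)^(7/4)


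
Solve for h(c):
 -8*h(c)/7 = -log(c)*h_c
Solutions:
 h(c) = C1*exp(8*li(c)/7)


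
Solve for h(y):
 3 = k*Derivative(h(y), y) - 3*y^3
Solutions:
 h(y) = C1 + 3*y^4/(4*k) + 3*y/k


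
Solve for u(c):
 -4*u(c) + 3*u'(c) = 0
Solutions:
 u(c) = C1*exp(4*c/3)


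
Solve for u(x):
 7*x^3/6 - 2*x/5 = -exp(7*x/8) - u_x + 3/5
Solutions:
 u(x) = C1 - 7*x^4/24 + x^2/5 + 3*x/5 - 8*exp(7*x/8)/7


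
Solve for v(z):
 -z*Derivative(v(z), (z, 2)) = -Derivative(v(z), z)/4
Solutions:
 v(z) = C1 + C2*z^(5/4)


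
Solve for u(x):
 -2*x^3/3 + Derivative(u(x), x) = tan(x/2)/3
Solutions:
 u(x) = C1 + x^4/6 - 2*log(cos(x/2))/3


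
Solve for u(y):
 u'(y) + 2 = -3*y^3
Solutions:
 u(y) = C1 - 3*y^4/4 - 2*y


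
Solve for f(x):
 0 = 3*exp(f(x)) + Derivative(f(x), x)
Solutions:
 f(x) = log(1/(C1 + 3*x))
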